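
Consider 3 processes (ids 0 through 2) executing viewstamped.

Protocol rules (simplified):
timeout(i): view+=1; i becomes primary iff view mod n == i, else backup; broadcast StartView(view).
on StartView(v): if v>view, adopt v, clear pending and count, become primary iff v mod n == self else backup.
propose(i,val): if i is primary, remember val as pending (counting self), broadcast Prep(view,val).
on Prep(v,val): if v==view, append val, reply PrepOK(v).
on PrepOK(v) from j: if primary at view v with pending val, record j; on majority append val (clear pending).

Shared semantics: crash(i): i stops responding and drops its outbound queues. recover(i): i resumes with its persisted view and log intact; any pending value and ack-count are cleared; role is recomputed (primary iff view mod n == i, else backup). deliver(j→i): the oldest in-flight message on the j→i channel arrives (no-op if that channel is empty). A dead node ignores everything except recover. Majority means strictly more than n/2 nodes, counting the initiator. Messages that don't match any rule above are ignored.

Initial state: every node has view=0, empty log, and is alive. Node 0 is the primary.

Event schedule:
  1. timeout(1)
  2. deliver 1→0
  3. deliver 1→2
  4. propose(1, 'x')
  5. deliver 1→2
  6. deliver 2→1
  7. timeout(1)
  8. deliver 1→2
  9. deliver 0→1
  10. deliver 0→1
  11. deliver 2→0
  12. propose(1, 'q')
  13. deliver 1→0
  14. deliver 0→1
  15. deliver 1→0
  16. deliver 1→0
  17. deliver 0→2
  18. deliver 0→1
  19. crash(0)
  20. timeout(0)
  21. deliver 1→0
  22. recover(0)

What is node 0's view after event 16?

e1 timeout(1): 1[prim,v=1,-]
e2 deliver 1→0: 0[back,v=1,-]
e3 deliver 1→2: 2[back,v=1,-]
e4 propose(1,'x'): ·
e5 deliver 1→2: 2[back,v=1,x]
e6 deliver 2→1: 1[prim,v=1,x]
e7 timeout(1): 1[back,v=2,x]
e8 deliver 1→2: 2[prim,v=2,x]
e9 deliver 0→1: ·
e10 deliver 0→1: ·
e11 deliver 2→0: ·
e12 propose(1,'q'): ·
e13 deliver 1→0: 0[back,v=1,x]
e14 deliver 0→1: ·
e15 deliver 1→0: 0[back,v=2,x]
e16 deliver 1→0: ·

2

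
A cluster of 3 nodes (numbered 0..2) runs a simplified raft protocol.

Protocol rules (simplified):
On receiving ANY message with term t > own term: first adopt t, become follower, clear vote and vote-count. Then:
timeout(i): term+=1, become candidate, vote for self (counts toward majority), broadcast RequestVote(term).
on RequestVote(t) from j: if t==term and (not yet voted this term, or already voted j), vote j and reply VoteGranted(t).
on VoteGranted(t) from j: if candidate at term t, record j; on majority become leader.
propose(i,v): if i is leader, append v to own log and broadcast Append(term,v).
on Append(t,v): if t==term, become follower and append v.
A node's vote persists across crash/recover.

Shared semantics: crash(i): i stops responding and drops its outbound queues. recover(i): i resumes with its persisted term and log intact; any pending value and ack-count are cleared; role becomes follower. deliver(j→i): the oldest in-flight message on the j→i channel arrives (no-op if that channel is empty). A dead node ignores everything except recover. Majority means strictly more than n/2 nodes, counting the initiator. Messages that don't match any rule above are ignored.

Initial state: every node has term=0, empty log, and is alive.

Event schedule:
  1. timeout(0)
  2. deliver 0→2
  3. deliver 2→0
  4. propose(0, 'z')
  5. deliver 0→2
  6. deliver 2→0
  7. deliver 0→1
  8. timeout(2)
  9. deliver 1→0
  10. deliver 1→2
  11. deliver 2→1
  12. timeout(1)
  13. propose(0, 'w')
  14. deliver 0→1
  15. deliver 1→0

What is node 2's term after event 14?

2

e1 timeout(0): 0[cand,t=1,-]
e2 deliver 0→2: 2[foll,t=1,-]
e3 deliver 2→0: 0[lead,t=1,-]
e4 propose(0,'z'): 0[lead,t=1,z]
e5 deliver 0→2: 2[foll,t=1,z]
e6 deliver 2→0: ·
e7 deliver 0→1: 1[foll,t=1,-]
e8 timeout(2): 2[cand,t=2,z]
e9 deliver 1→0: ·
e10 deliver 1→2: ·
e11 deliver 2→1: 1[foll,t=2,-]
e12 timeout(1): 1[cand,t=3,-]
e13 propose(0,'w'): 0[lead,t=1,z,w]
e14 deliver 0→1: ·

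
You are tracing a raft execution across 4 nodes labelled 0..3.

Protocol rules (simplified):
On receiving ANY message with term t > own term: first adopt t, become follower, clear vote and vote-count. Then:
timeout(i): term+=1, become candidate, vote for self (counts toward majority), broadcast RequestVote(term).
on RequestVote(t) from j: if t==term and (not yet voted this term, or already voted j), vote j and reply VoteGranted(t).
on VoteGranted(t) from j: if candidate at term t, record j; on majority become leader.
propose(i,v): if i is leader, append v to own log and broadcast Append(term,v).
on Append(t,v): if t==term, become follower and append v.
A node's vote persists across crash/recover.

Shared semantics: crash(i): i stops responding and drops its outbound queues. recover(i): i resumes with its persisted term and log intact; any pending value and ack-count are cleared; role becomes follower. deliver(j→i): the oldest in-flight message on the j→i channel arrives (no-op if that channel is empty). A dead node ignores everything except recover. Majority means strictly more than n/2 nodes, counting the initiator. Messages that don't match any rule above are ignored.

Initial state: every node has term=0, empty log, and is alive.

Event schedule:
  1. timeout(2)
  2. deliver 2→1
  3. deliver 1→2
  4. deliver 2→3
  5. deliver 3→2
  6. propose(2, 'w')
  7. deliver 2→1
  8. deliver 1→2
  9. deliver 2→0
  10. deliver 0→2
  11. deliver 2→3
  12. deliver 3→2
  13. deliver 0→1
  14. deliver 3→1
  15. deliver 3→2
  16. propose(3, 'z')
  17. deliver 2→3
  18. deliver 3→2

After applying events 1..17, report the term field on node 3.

[1] timeout(2) → N2(cand t1 [-])
[2] deliver 2→1 → N1(foll t1 [-])
[3] deliver 1→2 → ∅
[4] deliver 2→3 → N3(foll t1 [-])
[5] deliver 3→2 → N2(lead t1 [-])
[6] propose(2,'w') → N2(lead t1 [w])
[7] deliver 2→1 → N1(foll t1 [w])
[8] deliver 1→2 → ∅
[9] deliver 2→0 → N0(foll t1 [-])
[10] deliver 0→2 → ∅
[11] deliver 2→3 → N3(foll t1 [w])
[12] deliver 3→2 → ∅
[13] deliver 0→1 → ∅
[14] deliver 3→1 → ∅
[15] deliver 3→2 → ∅
[16] propose(3,'z') → ∅
[17] deliver 2→3 → ∅

1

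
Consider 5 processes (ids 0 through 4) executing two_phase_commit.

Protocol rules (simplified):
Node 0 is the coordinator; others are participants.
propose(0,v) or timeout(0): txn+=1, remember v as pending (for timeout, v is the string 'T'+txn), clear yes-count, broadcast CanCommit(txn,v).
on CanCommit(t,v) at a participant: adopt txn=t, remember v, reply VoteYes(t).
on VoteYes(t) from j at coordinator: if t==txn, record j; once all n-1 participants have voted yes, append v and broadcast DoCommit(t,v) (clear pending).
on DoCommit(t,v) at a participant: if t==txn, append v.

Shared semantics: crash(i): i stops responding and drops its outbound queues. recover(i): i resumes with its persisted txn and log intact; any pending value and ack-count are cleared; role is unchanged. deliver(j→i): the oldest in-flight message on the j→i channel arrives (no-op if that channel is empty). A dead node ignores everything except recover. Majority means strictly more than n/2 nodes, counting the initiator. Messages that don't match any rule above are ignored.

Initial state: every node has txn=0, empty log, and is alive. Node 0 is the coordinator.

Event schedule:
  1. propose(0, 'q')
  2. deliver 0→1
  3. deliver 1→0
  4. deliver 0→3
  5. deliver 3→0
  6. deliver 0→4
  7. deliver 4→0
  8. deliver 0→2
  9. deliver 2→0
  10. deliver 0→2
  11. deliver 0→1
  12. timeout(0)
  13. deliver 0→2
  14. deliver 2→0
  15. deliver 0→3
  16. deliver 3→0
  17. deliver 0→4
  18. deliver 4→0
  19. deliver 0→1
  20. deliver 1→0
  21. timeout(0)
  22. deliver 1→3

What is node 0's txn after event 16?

1. propose(0,'q'):  <0:coor t1 ->
2. deliver 0→1:  <1:part t1 ->
3. deliver 1→0:  nop
4. deliver 0→3:  <3:part t1 ->
5. deliver 3→0:  nop
6. deliver 0→4:  <4:part t1 ->
7. deliver 4→0:  nop
8. deliver 0→2:  <2:part t1 ->
9. deliver 2→0:  <0:coor t1 q>
10. deliver 0→2:  <2:part t1 q>
11. deliver 0→1:  <1:part t1 q>
12. timeout(0):  <0:coor t2 q>
13. deliver 0→2:  <2:part t2 q>
14. deliver 2→0:  nop
15. deliver 0→3:  <3:part t1 q>
16. deliver 3→0:  nop

2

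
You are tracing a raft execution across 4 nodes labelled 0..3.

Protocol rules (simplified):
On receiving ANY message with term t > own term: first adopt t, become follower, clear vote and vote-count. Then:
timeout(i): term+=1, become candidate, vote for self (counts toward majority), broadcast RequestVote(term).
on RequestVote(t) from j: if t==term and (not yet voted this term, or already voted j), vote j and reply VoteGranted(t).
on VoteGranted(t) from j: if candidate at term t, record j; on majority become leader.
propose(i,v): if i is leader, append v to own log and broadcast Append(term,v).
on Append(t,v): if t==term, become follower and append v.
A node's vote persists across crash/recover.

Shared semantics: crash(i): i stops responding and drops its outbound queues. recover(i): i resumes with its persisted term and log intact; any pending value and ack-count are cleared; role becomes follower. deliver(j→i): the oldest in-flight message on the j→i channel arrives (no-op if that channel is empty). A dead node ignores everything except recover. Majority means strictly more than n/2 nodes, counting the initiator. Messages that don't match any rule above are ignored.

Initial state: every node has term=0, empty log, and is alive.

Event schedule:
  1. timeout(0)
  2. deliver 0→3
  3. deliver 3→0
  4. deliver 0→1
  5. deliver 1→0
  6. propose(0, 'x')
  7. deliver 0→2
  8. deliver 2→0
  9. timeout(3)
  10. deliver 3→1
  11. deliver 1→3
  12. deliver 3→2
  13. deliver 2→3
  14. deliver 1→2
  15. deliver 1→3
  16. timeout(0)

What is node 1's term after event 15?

2

step 1 timeout(0): 0={cand,t=1,log=-}
step 2 deliver 0→3: 3={foll,t=1,log=-}
step 3 deliver 3→0: —
step 4 deliver 0→1: 1={foll,t=1,log=-}
step 5 deliver 1→0: 0={lead,t=1,log=-}
step 6 propose(0,'x'): 0={lead,t=1,log=x}
step 7 deliver 0→2: 2={foll,t=1,log=-}
step 8 deliver 2→0: —
step 9 timeout(3): 3={cand,t=2,log=-}
step 10 deliver 3→1: 1={foll,t=2,log=-}
step 11 deliver 1→3: —
step 12 deliver 3→2: 2={foll,t=2,log=-}
step 13 deliver 2→3: 3={lead,t=2,log=-}
step 14 deliver 1→2: —
step 15 deliver 1→3: —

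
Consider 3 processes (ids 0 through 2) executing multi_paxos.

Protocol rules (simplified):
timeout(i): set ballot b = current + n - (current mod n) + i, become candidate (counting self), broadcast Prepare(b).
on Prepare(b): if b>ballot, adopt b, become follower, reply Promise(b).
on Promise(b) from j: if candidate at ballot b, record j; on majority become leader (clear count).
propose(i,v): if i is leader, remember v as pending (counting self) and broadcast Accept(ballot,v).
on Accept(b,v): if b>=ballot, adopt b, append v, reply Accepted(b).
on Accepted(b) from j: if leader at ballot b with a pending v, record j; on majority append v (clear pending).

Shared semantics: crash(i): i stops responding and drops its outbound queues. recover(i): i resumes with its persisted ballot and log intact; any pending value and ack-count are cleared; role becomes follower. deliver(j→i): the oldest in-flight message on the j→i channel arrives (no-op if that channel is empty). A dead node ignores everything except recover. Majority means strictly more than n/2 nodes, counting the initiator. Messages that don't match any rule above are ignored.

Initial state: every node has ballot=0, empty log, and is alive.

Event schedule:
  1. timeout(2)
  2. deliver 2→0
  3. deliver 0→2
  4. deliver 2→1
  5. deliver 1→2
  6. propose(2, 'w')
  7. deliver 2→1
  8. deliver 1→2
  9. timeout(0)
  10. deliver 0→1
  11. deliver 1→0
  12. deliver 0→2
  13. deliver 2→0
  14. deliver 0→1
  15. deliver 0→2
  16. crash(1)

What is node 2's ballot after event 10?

5

[1] timeout(2) → N2(cand b5 [-])
[2] deliver 2→0 → N0(foll b5 [-])
[3] deliver 0→2 → N2(lead b5 [-])
[4] deliver 2→1 → N1(foll b5 [-])
[5] deliver 1→2 → ∅
[6] propose(2,'w') → ∅
[7] deliver 2→1 → N1(foll b5 [w])
[8] deliver 1→2 → N2(lead b5 [w])
[9] timeout(0) → N0(cand b6 [-])
[10] deliver 0→1 → N1(foll b6 [w])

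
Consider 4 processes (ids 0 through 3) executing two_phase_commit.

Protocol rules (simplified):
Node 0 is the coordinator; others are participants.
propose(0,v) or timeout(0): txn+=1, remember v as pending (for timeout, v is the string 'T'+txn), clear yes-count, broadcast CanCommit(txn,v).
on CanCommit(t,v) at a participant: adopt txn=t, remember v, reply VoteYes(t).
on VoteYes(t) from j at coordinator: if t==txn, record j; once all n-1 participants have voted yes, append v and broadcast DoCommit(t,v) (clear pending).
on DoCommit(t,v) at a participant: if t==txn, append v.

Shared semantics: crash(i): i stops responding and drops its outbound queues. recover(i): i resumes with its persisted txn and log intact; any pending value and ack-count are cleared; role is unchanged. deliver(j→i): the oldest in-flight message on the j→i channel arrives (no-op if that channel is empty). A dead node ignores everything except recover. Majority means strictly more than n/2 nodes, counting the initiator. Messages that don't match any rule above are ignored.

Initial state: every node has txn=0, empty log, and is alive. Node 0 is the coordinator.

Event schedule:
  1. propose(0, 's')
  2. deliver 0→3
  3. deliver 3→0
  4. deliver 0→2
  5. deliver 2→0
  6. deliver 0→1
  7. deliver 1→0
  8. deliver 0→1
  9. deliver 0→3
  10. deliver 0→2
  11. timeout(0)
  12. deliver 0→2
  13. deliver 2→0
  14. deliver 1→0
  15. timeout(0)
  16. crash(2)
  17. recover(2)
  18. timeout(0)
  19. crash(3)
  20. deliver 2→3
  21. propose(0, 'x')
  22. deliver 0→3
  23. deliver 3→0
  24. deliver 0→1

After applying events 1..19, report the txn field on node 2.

step 1 propose(0,'s'): 0={coor,t=1,log=-}
step 2 deliver 0→3: 3={part,t=1,log=-}
step 3 deliver 3→0: —
step 4 deliver 0→2: 2={part,t=1,log=-}
step 5 deliver 2→0: —
step 6 deliver 0→1: 1={part,t=1,log=-}
step 7 deliver 1→0: 0={coor,t=1,log=s}
step 8 deliver 0→1: 1={part,t=1,log=s}
step 9 deliver 0→3: 3={part,t=1,log=s}
step 10 deliver 0→2: 2={part,t=1,log=s}
step 11 timeout(0): 0={coor,t=2,log=s}
step 12 deliver 0→2: 2={part,t=2,log=s}
step 13 deliver 2→0: —
step 14 deliver 1→0: —
step 15 timeout(0): 0={coor,t=3,log=s}
step 16 crash(2): 2={✗part,t=2,log=s}
step 17 recover(2): 2={part,t=2,log=s}
step 18 timeout(0): 0={coor,t=4,log=s}
step 19 crash(3): 3={✗part,t=1,log=s}

2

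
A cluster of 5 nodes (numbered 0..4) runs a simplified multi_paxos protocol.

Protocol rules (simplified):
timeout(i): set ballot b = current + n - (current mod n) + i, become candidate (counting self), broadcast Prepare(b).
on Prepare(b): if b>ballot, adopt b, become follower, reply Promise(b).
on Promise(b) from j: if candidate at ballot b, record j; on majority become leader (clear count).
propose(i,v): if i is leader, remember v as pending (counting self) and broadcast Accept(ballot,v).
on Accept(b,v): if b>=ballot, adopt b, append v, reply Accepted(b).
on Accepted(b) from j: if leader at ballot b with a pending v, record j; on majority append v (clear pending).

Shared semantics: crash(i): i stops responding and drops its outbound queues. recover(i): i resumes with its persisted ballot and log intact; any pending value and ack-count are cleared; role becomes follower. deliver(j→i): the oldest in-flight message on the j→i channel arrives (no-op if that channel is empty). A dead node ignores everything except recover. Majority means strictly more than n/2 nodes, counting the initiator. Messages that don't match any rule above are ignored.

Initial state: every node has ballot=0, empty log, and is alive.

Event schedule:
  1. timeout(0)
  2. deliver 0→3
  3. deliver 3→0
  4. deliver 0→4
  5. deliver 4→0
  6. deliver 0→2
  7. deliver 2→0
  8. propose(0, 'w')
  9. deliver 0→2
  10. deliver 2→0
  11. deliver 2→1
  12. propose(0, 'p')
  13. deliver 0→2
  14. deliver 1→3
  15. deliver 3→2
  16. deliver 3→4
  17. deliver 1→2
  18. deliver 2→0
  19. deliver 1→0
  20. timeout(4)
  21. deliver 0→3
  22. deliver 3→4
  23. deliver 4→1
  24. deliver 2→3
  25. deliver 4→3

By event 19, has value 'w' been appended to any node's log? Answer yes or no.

step 1 timeout(0): 0={cand,b=5,log=-}
step 2 deliver 0→3: 3={foll,b=5,log=-}
step 3 deliver 3→0: —
step 4 deliver 0→4: 4={foll,b=5,log=-}
step 5 deliver 4→0: 0={lead,b=5,log=-}
step 6 deliver 0→2: 2={foll,b=5,log=-}
step 7 deliver 2→0: —
step 8 propose(0,'w'): —
step 9 deliver 0→2: 2={foll,b=5,log=w}
step 10 deliver 2→0: —
step 11 deliver 2→1: —
step 12 propose(0,'p'): —
step 13 deliver 0→2: 2={foll,b=5,log=w,p}
step 14 deliver 1→3: —
step 15 deliver 3→2: —
step 16 deliver 3→4: —
step 17 deliver 1→2: —
step 18 deliver 2→0: —
step 19 deliver 1→0: —

yes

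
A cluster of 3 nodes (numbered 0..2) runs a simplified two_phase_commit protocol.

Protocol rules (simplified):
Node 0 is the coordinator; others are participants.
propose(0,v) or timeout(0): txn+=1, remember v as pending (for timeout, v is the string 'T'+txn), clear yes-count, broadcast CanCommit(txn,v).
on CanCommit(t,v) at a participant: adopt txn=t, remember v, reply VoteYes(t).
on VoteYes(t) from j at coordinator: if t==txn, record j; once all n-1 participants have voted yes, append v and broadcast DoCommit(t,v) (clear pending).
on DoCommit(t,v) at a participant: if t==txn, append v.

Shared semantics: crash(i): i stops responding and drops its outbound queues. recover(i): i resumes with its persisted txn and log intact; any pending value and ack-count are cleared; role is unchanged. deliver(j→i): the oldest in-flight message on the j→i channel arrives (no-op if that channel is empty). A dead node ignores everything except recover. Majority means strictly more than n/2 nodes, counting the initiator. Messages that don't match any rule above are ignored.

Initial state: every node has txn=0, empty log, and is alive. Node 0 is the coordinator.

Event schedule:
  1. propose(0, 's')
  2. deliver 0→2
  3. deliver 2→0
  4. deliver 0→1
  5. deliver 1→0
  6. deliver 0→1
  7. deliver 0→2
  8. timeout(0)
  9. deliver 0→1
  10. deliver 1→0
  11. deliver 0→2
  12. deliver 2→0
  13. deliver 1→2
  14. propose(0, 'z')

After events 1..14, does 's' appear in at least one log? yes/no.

1. propose(0,'s'):  <0:coor t1 ->
2. deliver 0→2:  <2:part t1 ->
3. deliver 2→0:  nop
4. deliver 0→1:  <1:part t1 ->
5. deliver 1→0:  <0:coor t1 s>
6. deliver 0→1:  <1:part t1 s>
7. deliver 0→2:  <2:part t1 s>
8. timeout(0):  <0:coor t2 s>
9. deliver 0→1:  <1:part t2 s>
10. deliver 1→0:  nop
11. deliver 0→2:  <2:part t2 s>
12. deliver 2→0:  <0:coor t2 s,T2>
13. deliver 1→2:  nop
14. propose(0,'z'):  <0:coor t3 s,T2>

yes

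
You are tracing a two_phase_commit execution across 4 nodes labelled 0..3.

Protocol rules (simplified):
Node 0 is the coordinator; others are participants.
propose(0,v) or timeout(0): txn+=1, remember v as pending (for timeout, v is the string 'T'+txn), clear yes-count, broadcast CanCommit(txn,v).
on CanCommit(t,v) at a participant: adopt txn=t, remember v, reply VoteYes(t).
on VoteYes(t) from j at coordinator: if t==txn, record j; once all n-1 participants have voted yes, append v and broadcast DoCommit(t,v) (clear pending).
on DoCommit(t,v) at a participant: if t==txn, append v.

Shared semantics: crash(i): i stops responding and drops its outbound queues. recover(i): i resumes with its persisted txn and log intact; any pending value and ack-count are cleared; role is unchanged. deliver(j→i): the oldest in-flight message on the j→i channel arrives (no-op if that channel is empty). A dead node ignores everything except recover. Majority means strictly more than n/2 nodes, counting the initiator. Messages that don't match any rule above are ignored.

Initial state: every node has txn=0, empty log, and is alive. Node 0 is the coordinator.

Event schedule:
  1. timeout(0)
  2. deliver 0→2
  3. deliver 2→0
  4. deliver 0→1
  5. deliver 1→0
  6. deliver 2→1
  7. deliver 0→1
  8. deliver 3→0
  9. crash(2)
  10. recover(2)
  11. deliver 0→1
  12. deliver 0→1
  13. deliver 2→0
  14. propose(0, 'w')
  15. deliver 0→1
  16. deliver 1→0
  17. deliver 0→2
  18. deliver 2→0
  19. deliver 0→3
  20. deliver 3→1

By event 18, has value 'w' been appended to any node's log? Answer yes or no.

no

after 1 — timeout(0): n0:coor/t1/[-]
after 2 — deliver 0→2: n2:part/t1/[-]
after 3 — deliver 2→0: ·
after 4 — deliver 0→1: n1:part/t1/[-]
after 5 — deliver 1→0: ·
after 6 — deliver 2→1: ·
after 7 — deliver 0→1: ·
after 8 — deliver 3→0: ·
after 9 — crash(2): n2:✗part/t1/[-]
after 10 — recover(2): n2:part/t1/[-]
after 11 — deliver 0→1: ·
after 12 — deliver 0→1: ·
after 13 — deliver 2→0: ·
after 14 — propose(0,'w'): n0:coor/t2/[-]
after 15 — deliver 0→1: n1:part/t2/[-]
after 16 — deliver 1→0: ·
after 17 — deliver 0→2: n2:part/t2/[-]
after 18 — deliver 2→0: ·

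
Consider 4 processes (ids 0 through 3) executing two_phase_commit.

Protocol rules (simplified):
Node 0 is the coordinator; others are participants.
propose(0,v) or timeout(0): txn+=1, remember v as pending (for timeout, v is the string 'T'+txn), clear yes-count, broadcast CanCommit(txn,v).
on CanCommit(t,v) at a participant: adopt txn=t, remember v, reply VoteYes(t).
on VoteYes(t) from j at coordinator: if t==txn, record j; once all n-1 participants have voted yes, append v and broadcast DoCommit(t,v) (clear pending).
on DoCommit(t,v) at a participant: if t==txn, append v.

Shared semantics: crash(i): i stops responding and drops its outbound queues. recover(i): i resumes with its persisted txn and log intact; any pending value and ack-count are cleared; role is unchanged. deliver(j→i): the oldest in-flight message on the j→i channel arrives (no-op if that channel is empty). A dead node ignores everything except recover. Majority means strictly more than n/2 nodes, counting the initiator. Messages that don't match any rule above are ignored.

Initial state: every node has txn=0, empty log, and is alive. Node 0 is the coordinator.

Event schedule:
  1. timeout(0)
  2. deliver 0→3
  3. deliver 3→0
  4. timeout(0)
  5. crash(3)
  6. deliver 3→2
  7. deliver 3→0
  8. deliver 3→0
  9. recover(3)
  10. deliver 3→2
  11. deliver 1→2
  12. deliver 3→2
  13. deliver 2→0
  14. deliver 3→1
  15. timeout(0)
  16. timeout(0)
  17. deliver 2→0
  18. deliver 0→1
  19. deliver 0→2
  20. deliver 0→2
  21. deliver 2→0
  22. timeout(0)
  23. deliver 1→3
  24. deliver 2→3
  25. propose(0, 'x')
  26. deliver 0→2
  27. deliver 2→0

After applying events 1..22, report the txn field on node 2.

[1] timeout(0) → N0(coor t1 [-])
[2] deliver 0→3 → N3(part t1 [-])
[3] deliver 3→0 → ∅
[4] timeout(0) → N0(coor t2 [-])
[5] crash(3) → N3(✗part t1 [-])
[6] deliver 3→2 → ∅
[7] deliver 3→0 → ∅
[8] deliver 3→0 → ∅
[9] recover(3) → N3(part t1 [-])
[10] deliver 3→2 → ∅
[11] deliver 1→2 → ∅
[12] deliver 3→2 → ∅
[13] deliver 2→0 → ∅
[14] deliver 3→1 → ∅
[15] timeout(0) → N0(coor t3 [-])
[16] timeout(0) → N0(coor t4 [-])
[17] deliver 2→0 → ∅
[18] deliver 0→1 → N1(part t1 [-])
[19] deliver 0→2 → N2(part t1 [-])
[20] deliver 0→2 → N2(part t2 [-])
[21] deliver 2→0 → ∅
[22] timeout(0) → N0(coor t5 [-])

2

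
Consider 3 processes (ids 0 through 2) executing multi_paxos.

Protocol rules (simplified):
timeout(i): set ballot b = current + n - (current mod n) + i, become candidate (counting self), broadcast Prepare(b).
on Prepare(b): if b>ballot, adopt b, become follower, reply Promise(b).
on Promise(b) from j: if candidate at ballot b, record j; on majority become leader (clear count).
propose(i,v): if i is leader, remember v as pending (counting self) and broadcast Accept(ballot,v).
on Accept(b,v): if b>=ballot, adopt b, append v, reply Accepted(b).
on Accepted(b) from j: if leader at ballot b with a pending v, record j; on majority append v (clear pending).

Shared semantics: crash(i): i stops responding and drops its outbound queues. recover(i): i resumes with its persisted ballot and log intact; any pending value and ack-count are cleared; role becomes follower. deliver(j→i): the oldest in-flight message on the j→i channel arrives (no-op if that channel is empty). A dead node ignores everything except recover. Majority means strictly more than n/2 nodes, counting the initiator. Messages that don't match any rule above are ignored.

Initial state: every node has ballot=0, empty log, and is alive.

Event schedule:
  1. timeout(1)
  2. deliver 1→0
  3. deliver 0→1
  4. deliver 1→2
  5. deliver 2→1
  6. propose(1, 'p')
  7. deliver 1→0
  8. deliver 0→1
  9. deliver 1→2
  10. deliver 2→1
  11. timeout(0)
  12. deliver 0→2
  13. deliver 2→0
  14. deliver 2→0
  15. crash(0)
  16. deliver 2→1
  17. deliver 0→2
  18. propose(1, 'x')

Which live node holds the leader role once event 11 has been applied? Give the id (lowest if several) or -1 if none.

step 1 timeout(1): 1={cand,b=4,log=-}
step 2 deliver 1→0: 0={foll,b=4,log=-}
step 3 deliver 0→1: 1={lead,b=4,log=-}
step 4 deliver 1→2: 2={foll,b=4,log=-}
step 5 deliver 2→1: —
step 6 propose(1,'p'): —
step 7 deliver 1→0: 0={foll,b=4,log=p}
step 8 deliver 0→1: 1={lead,b=4,log=p}
step 9 deliver 1→2: 2={foll,b=4,log=p}
step 10 deliver 2→1: —
step 11 timeout(0): 0={cand,b=6,log=p}

1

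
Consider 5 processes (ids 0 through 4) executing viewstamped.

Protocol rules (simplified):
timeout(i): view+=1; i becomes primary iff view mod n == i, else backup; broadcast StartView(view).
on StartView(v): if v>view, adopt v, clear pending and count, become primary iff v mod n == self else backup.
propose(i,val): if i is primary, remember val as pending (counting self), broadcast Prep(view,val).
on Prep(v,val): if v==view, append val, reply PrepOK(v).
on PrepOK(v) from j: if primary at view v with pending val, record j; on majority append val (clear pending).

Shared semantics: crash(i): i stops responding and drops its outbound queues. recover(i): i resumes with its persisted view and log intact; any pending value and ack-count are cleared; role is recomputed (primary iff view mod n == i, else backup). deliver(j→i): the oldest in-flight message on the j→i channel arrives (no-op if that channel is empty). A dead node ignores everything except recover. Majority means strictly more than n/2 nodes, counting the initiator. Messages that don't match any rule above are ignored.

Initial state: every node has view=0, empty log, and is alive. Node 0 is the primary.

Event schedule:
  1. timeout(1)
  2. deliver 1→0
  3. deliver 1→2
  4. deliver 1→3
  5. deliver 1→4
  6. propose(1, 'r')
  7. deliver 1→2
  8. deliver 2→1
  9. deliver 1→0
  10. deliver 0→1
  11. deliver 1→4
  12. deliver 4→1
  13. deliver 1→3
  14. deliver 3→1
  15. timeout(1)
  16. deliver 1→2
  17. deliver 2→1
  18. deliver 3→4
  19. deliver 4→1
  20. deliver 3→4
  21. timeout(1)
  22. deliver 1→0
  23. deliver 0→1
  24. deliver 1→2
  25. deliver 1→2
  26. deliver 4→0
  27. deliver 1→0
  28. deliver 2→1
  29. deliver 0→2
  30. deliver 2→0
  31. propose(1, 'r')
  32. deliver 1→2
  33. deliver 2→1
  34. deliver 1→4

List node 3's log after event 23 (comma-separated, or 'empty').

r

e1 timeout(1): 1[prim,v=1,-]
e2 deliver 1→0: 0[back,v=1,-]
e3 deliver 1→2: 2[back,v=1,-]
e4 deliver 1→3: 3[back,v=1,-]
e5 deliver 1→4: 4[back,v=1,-]
e6 propose(1,'r'): ·
e7 deliver 1→2: 2[back,v=1,r]
e8 deliver 2→1: ·
e9 deliver 1→0: 0[back,v=1,r]
e10 deliver 0→1: 1[prim,v=1,r]
e11 deliver 1→4: 4[back,v=1,r]
e12 deliver 4→1: ·
e13 deliver 1→3: 3[back,v=1,r]
e14 deliver 3→1: ·
e15 timeout(1): 1[back,v=2,r]
e16 deliver 1→2: 2[prim,v=2,r]
e17 deliver 2→1: ·
e18 deliver 3→4: ·
e19 deliver 4→1: ·
e20 deliver 3→4: ·
e21 timeout(1): 1[back,v=3,r]
e22 deliver 1→0: 0[back,v=2,r]
e23 deliver 0→1: ·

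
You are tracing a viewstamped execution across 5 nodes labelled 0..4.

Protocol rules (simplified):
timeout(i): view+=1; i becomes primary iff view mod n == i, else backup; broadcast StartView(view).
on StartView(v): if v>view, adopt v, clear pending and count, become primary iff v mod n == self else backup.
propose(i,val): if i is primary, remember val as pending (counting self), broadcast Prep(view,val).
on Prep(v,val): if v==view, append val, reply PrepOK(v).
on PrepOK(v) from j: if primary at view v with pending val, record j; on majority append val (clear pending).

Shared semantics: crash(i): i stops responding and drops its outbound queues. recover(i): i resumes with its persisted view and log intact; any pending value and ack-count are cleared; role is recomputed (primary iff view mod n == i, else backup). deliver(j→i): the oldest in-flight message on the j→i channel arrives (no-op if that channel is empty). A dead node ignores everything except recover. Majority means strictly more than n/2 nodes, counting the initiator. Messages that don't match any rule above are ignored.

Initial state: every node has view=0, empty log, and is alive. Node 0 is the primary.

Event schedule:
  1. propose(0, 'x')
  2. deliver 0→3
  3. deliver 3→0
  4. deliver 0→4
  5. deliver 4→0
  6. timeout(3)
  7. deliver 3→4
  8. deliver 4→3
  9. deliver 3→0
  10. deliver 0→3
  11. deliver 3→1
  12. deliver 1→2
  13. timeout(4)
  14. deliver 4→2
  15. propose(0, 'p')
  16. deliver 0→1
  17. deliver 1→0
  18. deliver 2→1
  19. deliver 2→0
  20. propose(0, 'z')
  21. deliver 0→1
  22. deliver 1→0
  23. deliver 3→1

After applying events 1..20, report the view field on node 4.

step 1 propose(0,'x'): —
step 2 deliver 0→3: 3={back,v=0,log=x}
step 3 deliver 3→0: —
step 4 deliver 0→4: 4={back,v=0,log=x}
step 5 deliver 4→0: 0={prim,v=0,log=x}
step 6 timeout(3): 3={back,v=1,log=x}
step 7 deliver 3→4: 4={back,v=1,log=x}
step 8 deliver 4→3: —
step 9 deliver 3→0: 0={back,v=1,log=x}
step 10 deliver 0→3: —
step 11 deliver 3→1: 1={prim,v=1,log=-}
step 12 deliver 1→2: —
step 13 timeout(4): 4={back,v=2,log=x}
step 14 deliver 4→2: 2={prim,v=2,log=-}
step 15 propose(0,'p'): —
step 16 deliver 0→1: —
step 17 deliver 1→0: —
step 18 deliver 2→1: —
step 19 deliver 2→0: —
step 20 propose(0,'z'): —

2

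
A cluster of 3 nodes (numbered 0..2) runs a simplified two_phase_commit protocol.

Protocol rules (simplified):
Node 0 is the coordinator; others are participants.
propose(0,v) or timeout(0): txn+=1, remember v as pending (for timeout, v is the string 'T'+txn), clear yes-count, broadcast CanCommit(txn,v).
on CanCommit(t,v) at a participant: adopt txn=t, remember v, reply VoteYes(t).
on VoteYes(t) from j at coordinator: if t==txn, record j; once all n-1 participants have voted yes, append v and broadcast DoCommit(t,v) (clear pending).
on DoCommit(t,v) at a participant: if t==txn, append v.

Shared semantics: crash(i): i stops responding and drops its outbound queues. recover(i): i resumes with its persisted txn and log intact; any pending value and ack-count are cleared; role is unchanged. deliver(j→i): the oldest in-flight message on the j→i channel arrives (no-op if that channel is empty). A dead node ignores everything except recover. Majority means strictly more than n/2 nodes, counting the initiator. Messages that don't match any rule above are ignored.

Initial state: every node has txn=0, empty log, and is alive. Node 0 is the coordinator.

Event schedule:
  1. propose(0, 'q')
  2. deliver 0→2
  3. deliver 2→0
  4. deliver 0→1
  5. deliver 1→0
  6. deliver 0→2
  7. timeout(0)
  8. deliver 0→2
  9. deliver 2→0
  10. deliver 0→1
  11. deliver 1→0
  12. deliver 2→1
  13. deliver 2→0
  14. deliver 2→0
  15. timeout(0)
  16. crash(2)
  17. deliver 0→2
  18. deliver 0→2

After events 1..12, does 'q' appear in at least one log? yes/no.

yes

e1 propose(0,'q'): 0[coor,t=1,-]
e2 deliver 0→2: 2[part,t=1,-]
e3 deliver 2→0: ·
e4 deliver 0→1: 1[part,t=1,-]
e5 deliver 1→0: 0[coor,t=1,q]
e6 deliver 0→2: 2[part,t=1,q]
e7 timeout(0): 0[coor,t=2,q]
e8 deliver 0→2: 2[part,t=2,q]
e9 deliver 2→0: ·
e10 deliver 0→1: 1[part,t=1,q]
e11 deliver 1→0: ·
e12 deliver 2→1: ·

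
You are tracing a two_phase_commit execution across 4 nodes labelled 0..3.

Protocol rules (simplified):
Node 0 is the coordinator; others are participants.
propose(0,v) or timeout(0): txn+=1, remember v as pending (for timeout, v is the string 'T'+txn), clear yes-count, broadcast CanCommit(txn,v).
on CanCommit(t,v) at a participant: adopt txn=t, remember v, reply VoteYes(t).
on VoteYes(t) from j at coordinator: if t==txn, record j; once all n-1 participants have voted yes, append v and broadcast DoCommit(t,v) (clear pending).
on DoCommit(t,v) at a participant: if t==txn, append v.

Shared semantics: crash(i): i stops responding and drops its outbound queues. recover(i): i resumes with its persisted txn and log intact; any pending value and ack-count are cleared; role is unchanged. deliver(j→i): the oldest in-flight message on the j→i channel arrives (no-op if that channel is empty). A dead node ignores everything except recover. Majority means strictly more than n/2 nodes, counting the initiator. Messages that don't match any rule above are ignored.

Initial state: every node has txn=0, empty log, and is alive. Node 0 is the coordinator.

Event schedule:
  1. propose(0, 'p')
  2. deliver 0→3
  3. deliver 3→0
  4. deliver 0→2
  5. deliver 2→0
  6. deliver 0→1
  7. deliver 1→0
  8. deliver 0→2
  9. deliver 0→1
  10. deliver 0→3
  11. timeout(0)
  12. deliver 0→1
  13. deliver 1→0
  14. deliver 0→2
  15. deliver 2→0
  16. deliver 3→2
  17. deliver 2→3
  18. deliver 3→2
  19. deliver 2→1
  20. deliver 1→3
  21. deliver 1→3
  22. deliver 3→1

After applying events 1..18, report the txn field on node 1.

[1] propose(0,'p') → N0(coor t1 [-])
[2] deliver 0→3 → N3(part t1 [-])
[3] deliver 3→0 → ∅
[4] deliver 0→2 → N2(part t1 [-])
[5] deliver 2→0 → ∅
[6] deliver 0→1 → N1(part t1 [-])
[7] deliver 1→0 → N0(coor t1 [p])
[8] deliver 0→2 → N2(part t1 [p])
[9] deliver 0→1 → N1(part t1 [p])
[10] deliver 0→3 → N3(part t1 [p])
[11] timeout(0) → N0(coor t2 [p])
[12] deliver 0→1 → N1(part t2 [p])
[13] deliver 1→0 → ∅
[14] deliver 0→2 → N2(part t2 [p])
[15] deliver 2→0 → ∅
[16] deliver 3→2 → ∅
[17] deliver 2→3 → ∅
[18] deliver 3→2 → ∅

2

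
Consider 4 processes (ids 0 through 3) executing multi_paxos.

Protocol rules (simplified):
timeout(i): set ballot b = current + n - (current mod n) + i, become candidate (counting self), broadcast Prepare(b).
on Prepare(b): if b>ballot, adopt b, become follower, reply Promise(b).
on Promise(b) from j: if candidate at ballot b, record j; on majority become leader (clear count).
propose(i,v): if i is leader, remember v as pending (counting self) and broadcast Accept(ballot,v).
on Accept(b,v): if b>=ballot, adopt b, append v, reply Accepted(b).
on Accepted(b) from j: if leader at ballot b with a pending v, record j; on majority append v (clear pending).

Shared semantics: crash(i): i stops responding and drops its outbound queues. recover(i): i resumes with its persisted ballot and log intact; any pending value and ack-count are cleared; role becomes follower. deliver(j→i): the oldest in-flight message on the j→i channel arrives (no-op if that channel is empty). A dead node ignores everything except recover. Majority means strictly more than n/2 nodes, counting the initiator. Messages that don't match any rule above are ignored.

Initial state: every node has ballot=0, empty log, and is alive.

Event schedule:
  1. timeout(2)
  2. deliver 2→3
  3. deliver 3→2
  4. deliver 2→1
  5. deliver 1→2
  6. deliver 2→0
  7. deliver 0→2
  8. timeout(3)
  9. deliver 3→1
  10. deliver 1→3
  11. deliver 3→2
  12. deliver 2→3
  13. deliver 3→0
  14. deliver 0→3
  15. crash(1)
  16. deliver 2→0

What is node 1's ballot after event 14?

after 1 — timeout(2): n2:cand/b6/[-]
after 2 — deliver 2→3: n3:foll/b6/[-]
after 3 — deliver 3→2: ·
after 4 — deliver 2→1: n1:foll/b6/[-]
after 5 — deliver 1→2: n2:lead/b6/[-]
after 6 — deliver 2→0: n0:foll/b6/[-]
after 7 — deliver 0→2: ·
after 8 — timeout(3): n3:cand/b11/[-]
after 9 — deliver 3→1: n1:foll/b11/[-]
after 10 — deliver 1→3: ·
after 11 — deliver 3→2: n2:foll/b11/[-]
after 12 — deliver 2→3: n3:lead/b11/[-]
after 13 — deliver 3→0: n0:foll/b11/[-]
after 14 — deliver 0→3: ·

11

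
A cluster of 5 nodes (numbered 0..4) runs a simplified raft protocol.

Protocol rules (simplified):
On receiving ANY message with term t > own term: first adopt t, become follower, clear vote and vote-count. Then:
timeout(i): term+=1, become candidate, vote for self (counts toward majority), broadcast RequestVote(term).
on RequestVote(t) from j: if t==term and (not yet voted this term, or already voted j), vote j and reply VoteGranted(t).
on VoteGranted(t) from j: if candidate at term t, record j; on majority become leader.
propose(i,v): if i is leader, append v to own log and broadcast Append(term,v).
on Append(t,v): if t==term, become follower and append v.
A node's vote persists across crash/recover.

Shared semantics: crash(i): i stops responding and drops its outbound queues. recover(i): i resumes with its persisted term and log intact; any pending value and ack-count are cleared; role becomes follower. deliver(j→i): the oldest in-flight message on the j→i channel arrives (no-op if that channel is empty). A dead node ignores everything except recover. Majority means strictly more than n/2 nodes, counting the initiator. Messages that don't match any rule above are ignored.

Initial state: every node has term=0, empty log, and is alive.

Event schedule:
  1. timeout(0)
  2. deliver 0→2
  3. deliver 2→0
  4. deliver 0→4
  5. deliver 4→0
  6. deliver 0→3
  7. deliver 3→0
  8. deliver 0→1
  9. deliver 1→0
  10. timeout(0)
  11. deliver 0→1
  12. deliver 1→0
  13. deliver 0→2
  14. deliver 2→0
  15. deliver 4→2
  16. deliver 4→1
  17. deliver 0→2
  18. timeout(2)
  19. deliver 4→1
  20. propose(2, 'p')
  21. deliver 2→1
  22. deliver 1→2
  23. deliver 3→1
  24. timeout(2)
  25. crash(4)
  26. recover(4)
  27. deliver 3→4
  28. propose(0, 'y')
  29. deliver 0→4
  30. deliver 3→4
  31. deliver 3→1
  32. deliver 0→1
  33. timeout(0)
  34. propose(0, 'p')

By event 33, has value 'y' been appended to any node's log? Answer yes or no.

step 1 timeout(0): 0={cand,t=1,log=-}
step 2 deliver 0→2: 2={foll,t=1,log=-}
step 3 deliver 2→0: —
step 4 deliver 0→4: 4={foll,t=1,log=-}
step 5 deliver 4→0: 0={lead,t=1,log=-}
step 6 deliver 0→3: 3={foll,t=1,log=-}
step 7 deliver 3→0: —
step 8 deliver 0→1: 1={foll,t=1,log=-}
step 9 deliver 1→0: —
step 10 timeout(0): 0={cand,t=2,log=-}
step 11 deliver 0→1: 1={foll,t=2,log=-}
step 12 deliver 1→0: —
step 13 deliver 0→2: 2={foll,t=2,log=-}
step 14 deliver 2→0: 0={lead,t=2,log=-}
step 15 deliver 4→2: —
step 16 deliver 4→1: —
step 17 deliver 0→2: —
step 18 timeout(2): 2={cand,t=3,log=-}
step 19 deliver 4→1: —
step 20 propose(2,'p'): —
step 21 deliver 2→1: 1={foll,t=3,log=-}
step 22 deliver 1→2: —
step 23 deliver 3→1: —
step 24 timeout(2): 2={cand,t=4,log=-}
step 25 crash(4): 4={✗foll,t=1,log=-}
step 26 recover(4): 4={foll,t=1,log=-}
step 27 deliver 3→4: —
step 28 propose(0,'y'): 0={lead,t=2,log=y}
step 29 deliver 0→4: 4={foll,t=2,log=-}
step 30 deliver 3→4: —
step 31 deliver 3→1: —
step 32 deliver 0→1: —
step 33 timeout(0): 0={cand,t=3,log=y}

yes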